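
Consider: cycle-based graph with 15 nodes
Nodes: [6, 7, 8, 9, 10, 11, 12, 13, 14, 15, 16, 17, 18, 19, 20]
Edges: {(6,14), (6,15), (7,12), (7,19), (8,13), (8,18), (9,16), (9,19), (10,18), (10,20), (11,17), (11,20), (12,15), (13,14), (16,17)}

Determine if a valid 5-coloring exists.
Yes, G is 5-colorable

A valid 5-coloring: color 1: [7, 9, 14, 15, 17, 18, 20]; color 2: [6, 10, 11, 12, 13, 16, 19]; color 3: [8].
(χ(G) = 3 ≤ 5.)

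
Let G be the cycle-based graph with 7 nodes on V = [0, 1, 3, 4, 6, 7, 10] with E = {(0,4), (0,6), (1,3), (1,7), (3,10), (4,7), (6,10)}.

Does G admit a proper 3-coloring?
A valid 3-coloring: color 1: [3, 6, 7]; color 2: [0, 1, 10]; color 3: [4].
(χ(G) = 3 ≤ 3.)

Yes, G is 3-colorable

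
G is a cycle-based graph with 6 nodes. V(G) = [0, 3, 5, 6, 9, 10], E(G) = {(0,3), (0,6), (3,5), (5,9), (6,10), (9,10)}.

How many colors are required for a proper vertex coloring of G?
χ(G) = 2

Clique number ω(G) = 2 (lower bound: χ ≥ ω).
The graph is bipartite (no odd cycle), so 2 colors suffice: χ(G) = 2.
A valid 2-coloring: color 1: [3, 6, 9]; color 2: [0, 5, 10].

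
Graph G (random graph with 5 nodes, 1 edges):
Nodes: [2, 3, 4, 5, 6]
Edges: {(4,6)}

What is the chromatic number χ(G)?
χ(G) = 2

Clique number ω(G) = 2 (lower bound: χ ≥ ω).
The graph is bipartite (no odd cycle), so 2 colors suffice: χ(G) = 2.
A valid 2-coloring: color 1: [2, 3, 5, 6]; color 2: [4].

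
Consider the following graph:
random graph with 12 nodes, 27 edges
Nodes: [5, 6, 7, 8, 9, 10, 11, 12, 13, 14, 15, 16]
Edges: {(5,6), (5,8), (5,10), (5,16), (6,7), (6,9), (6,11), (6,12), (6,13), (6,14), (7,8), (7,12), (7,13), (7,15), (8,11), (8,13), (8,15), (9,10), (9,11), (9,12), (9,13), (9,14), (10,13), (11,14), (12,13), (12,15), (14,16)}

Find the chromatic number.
χ(G) = 4

Clique number ω(G) = 4 (lower bound: χ ≥ ω).
The clique on [6, 9, 11, 14] has size 4, forcing χ ≥ 4, and the coloring below uses 4 colors, so χ(G) = 4.
A valid 4-coloring: color 1: [6, 8, 10, 16]; color 2: [5, 7, 9]; color 3: [13, 14, 15]; color 4: [11, 12].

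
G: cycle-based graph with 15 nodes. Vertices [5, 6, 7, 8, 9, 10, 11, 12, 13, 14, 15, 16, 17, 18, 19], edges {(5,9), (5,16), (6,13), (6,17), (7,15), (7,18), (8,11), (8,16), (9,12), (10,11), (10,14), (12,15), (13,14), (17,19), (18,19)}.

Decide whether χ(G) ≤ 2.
Odd cycle [16, 5, 9, 12, 15, 7, 18, 19, 17, 6, 13, 14, 10, 11, 8] needs 3 colors (χ ≥ 3).
Hence χ(G) ≥ 3 > 2, so no proper 2-coloring exists.

No, G is not 2-colorable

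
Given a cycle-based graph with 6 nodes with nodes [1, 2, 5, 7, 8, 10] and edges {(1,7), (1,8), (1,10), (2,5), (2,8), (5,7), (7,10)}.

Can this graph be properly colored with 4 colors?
A valid 4-coloring: color 1: [2, 7]; color 2: [1, 5]; color 3: [8, 10].
(χ(G) = 3 ≤ 4.)

Yes, G is 4-colorable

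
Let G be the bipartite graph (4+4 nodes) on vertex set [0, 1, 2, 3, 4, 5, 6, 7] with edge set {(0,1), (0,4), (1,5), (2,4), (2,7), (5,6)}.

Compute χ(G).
Clique number ω(G) = 2 (lower bound: χ ≥ ω).
The graph is bipartite (no odd cycle), so 2 colors suffice: χ(G) = 2.
A valid 2-coloring: color 1: [0, 2, 3, 5]; color 2: [1, 4, 6, 7].

χ(G) = 2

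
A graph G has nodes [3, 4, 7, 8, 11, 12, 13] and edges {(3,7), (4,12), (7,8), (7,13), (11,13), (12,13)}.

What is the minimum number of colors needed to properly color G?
χ(G) = 2

Clique number ω(G) = 2 (lower bound: χ ≥ ω).
The graph is bipartite (no odd cycle), so 2 colors suffice: χ(G) = 2.
A valid 2-coloring: color 1: [3, 4, 8, 13]; color 2: [7, 11, 12].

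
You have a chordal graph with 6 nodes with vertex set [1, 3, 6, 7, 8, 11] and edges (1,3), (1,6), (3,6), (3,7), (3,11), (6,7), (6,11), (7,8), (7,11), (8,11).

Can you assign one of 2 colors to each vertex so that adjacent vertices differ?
The clique on vertices [3, 6, 7, 11] has size 4 > 2, so it alone needs 4 colors.

No, G is not 2-colorable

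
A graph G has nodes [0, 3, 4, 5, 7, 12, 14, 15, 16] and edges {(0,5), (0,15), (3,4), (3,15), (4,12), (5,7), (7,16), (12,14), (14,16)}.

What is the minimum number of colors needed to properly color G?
Clique number ω(G) = 2 (lower bound: χ ≥ ω).
Odd cycle [12, 14, 16, 7, 5, 0, 15, 3, 4] needs 3 colors (χ ≥ 3).
The coloring below uses 3 colors, so χ(G) = 3.
A valid 3-coloring: color 1: [3, 5, 12, 16]; color 2: [0, 4, 7, 14]; color 3: [15].

χ(G) = 3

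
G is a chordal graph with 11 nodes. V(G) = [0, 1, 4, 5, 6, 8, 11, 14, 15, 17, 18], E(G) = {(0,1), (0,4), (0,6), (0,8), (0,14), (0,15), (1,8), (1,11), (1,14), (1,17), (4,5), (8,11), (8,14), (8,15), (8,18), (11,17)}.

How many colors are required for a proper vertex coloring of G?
χ(G) = 4

Clique number ω(G) = 4 (lower bound: χ ≥ ω).
The clique on [0, 1, 8, 14] has size 4, forcing χ ≥ 4, and the coloring below uses 4 colors, so χ(G) = 4.
A valid 4-coloring: color 1: [4, 6, 8, 17]; color 2: [0, 5, 11, 18]; color 3: [1, 15]; color 4: [14].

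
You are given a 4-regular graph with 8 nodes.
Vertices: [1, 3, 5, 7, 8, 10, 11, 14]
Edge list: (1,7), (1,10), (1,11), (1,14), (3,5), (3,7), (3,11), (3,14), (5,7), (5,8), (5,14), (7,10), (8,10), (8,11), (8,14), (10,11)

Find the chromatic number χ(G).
χ(G) = 3

Clique number ω(G) = 3 (lower bound: χ ≥ ω).
The clique on [8, 10, 11] has size 3, forcing χ ≥ 3, and the coloring below uses 3 colors, so χ(G) = 3.
A valid 3-coloring: color 1: [5, 10]; color 2: [1, 3, 8]; color 3: [7, 11, 14].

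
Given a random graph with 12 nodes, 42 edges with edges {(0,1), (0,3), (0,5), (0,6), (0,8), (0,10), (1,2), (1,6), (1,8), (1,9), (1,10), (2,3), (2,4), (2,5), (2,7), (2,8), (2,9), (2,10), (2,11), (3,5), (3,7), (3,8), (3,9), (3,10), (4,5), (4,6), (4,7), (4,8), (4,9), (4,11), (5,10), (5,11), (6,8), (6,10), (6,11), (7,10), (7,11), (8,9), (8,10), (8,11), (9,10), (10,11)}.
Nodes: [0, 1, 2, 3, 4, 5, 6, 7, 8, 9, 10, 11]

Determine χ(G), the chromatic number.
χ(G) = 5

Clique number ω(G) = 5 (lower bound: χ ≥ ω).
The clique on [0, 1, 6, 8, 10] has size 5, forcing χ ≥ 5, and the coloring below uses 5 colors, so χ(G) = 5.
A valid 5-coloring: color 1: [4, 10]; color 2: [0, 2]; color 3: [5, 7, 8]; color 4: [1, 3, 11]; color 5: [6, 9].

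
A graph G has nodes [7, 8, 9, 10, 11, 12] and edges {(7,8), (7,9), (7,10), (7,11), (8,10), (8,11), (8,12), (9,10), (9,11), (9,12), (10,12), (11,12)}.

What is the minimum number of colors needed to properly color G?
χ(G) = 3

Clique number ω(G) = 3 (lower bound: χ ≥ ω).
The clique on [8, 10, 12] has size 3, forcing χ ≥ 3, and the coloring below uses 3 colors, so χ(G) = 3.
A valid 3-coloring: color 1: [10, 11]; color 2: [7, 12]; color 3: [8, 9].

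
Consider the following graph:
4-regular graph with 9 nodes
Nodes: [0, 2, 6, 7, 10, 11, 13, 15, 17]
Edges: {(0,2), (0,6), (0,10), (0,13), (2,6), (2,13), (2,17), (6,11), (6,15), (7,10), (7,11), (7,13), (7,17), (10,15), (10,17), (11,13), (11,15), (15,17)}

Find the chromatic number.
χ(G) = 3

Clique number ω(G) = 3 (lower bound: χ ≥ ω).
The clique on [0, 2, 13] has size 3, forcing χ ≥ 3, and the coloring below uses 3 colors, so χ(G) = 3.
A valid 3-coloring: color 1: [0, 11, 17]; color 2: [6, 10, 13]; color 3: [2, 7, 15].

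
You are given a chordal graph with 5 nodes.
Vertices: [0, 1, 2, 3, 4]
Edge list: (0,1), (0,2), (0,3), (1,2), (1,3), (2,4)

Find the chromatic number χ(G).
Clique number ω(G) = 3 (lower bound: χ ≥ ω).
The clique on [0, 1, 2] has size 3, forcing χ ≥ 3, and the coloring below uses 3 colors, so χ(G) = 3.
A valid 3-coloring: color 1: [0, 4]; color 2: [2, 3]; color 3: [1].

χ(G) = 3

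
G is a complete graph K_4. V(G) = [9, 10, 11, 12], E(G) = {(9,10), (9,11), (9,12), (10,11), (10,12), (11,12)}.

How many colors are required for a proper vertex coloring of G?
χ(G) = 4

Clique number ω(G) = 4 (lower bound: χ ≥ ω).
The clique on [9, 10, 11, 12] has size 4, forcing χ ≥ 4, and the coloring below uses 4 colors, so χ(G) = 4.
A valid 4-coloring: color 1: [12]; color 2: [9]; color 3: [11]; color 4: [10].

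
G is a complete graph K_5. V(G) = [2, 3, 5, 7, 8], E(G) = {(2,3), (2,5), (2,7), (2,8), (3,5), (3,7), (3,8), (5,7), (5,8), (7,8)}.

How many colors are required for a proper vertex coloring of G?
Clique number ω(G) = 5 (lower bound: χ ≥ ω).
The clique on [2, 3, 5, 7, 8] has size 5, forcing χ ≥ 5, and the coloring below uses 5 colors, so χ(G) = 5.
A valid 5-coloring: color 1: [7]; color 2: [8]; color 3: [3]; color 4: [2]; color 5: [5].

χ(G) = 5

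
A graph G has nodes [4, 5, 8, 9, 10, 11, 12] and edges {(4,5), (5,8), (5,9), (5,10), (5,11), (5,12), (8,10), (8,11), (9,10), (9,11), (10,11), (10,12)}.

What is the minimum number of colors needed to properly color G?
Clique number ω(G) = 4 (lower bound: χ ≥ ω).
The clique on [5, 8, 10, 11] has size 4, forcing χ ≥ 4, and the coloring below uses 4 colors, so χ(G) = 4.
A valid 4-coloring: color 1: [5]; color 2: [4, 10]; color 3: [11, 12]; color 4: [8, 9].

χ(G) = 4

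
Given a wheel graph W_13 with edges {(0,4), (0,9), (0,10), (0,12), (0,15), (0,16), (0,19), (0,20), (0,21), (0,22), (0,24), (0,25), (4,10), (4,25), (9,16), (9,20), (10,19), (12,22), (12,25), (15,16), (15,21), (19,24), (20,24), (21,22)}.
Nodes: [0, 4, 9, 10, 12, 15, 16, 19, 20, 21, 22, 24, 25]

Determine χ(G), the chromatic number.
χ(G) = 3

Clique number ω(G) = 3 (lower bound: χ ≥ ω).
The clique on [0, 4, 25] has size 3, forcing χ ≥ 3, and the coloring below uses 3 colors, so χ(G) = 3.
A valid 3-coloring: color 1: [0]; color 2: [4, 12, 16, 19, 20, 21]; color 3: [9, 10, 15, 22, 24, 25].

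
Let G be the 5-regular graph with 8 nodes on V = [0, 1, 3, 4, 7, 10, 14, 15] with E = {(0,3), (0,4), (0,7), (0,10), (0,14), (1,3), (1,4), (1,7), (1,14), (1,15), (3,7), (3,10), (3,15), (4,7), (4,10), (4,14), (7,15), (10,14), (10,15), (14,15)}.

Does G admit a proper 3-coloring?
The clique on vertices [0, 4, 10, 14] has size 4 > 3, so it alone needs 4 colors.

No, G is not 3-colorable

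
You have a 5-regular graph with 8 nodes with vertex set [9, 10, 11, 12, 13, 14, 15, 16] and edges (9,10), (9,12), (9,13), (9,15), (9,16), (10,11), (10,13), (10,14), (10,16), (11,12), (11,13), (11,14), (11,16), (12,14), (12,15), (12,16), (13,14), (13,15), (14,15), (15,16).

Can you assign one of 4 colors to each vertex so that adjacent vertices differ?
A valid 4-coloring: color 1: [14, 16]; color 2: [9, 11]; color 3: [12, 13]; color 4: [10, 15].
(χ(G) = 4 ≤ 4.)

Yes, G is 4-colorable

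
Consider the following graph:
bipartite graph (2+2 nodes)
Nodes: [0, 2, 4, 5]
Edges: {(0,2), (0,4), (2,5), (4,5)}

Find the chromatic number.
χ(G) = 2

Clique number ω(G) = 2 (lower bound: χ ≥ ω).
The graph is bipartite (no odd cycle), so 2 colors suffice: χ(G) = 2.
A valid 2-coloring: color 1: [2, 4]; color 2: [0, 5].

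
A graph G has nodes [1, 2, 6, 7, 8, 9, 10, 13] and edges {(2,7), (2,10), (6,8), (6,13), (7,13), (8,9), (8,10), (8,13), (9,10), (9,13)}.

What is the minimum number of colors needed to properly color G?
χ(G) = 3

Clique number ω(G) = 3 (lower bound: χ ≥ ω).
The clique on [8, 9, 10] has size 3, forcing χ ≥ 3, and the coloring below uses 3 colors, so χ(G) = 3.
A valid 3-coloring: color 1: [1, 2, 8]; color 2: [10, 13]; color 3: [6, 7, 9].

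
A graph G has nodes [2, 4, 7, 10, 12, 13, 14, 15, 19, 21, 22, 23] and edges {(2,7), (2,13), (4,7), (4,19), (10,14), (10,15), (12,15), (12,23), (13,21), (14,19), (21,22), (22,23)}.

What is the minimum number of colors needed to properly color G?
Clique number ω(G) = 2 (lower bound: χ ≥ ω).
The graph is bipartite (no odd cycle), so 2 colors suffice: χ(G) = 2.
A valid 2-coloring: color 1: [7, 10, 12, 13, 19, 22]; color 2: [2, 4, 14, 15, 21, 23].

χ(G) = 2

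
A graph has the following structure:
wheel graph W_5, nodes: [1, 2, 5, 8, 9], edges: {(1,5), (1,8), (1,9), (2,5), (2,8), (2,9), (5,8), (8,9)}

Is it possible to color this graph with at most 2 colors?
No, G is not 2-colorable

The clique on vertices [1, 8, 9] has size 3 > 2, so it alone needs 3 colors.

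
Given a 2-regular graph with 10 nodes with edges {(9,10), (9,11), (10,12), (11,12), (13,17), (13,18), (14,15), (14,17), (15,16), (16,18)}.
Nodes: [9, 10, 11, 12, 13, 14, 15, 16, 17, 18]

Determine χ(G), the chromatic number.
χ(G) = 2

Clique number ω(G) = 2 (lower bound: χ ≥ ω).
The graph is bipartite (no odd cycle), so 2 colors suffice: χ(G) = 2.
A valid 2-coloring: color 1: [10, 11, 13, 14, 16]; color 2: [9, 12, 15, 17, 18].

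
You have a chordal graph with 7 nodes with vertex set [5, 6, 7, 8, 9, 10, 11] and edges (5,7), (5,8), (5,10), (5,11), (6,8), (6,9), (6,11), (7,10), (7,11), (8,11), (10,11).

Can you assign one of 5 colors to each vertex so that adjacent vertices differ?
Yes, G is 5-colorable

A valid 5-coloring: color 1: [9, 11]; color 2: [5, 6]; color 3: [7, 8]; color 4: [10].
(χ(G) = 4 ≤ 5.)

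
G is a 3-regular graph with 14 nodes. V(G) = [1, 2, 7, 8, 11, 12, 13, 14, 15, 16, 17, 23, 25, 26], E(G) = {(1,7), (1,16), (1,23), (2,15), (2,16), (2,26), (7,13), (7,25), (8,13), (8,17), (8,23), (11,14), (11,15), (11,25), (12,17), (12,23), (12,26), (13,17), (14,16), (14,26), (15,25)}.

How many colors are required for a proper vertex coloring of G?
Clique number ω(G) = 3 (lower bound: χ ≥ ω).
The clique on [8, 13, 17] has size 3, forcing χ ≥ 3, and the coloring below uses 3 colors, so χ(G) = 3.
A valid 3-coloring: color 1: [1, 2, 11, 12, 13]; color 2: [7, 8, 14, 15]; color 3: [16, 17, 23, 25, 26].

χ(G) = 3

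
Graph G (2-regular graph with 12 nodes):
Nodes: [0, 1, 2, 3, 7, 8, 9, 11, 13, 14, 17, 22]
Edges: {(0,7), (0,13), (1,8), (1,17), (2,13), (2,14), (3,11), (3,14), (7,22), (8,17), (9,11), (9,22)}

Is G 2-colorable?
The clique on vertices [1, 8, 17] has size 3 > 2, so it alone needs 3 colors.

No, G is not 2-colorable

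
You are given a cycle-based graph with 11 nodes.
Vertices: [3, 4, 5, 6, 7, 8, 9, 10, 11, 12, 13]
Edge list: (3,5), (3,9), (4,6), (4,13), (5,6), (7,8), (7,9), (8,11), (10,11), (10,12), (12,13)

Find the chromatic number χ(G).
χ(G) = 3

Clique number ω(G) = 2 (lower bound: χ ≥ ω).
Odd cycle [9, 3, 5, 6, 4, 13, 12, 10, 11, 8, 7] needs 3 colors (χ ≥ 3).
The coloring below uses 3 colors, so χ(G) = 3.
A valid 3-coloring: color 1: [4, 5, 8, 9, 12]; color 2: [3, 6, 7, 10, 13]; color 3: [11].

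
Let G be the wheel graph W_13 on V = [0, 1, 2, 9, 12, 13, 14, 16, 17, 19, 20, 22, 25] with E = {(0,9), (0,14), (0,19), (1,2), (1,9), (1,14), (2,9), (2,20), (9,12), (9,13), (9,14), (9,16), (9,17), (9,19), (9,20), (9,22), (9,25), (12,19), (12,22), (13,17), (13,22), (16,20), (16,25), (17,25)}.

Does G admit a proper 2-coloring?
No, G is not 2-colorable

The clique on vertices [0, 9, 19] has size 3 > 2, so it alone needs 3 colors.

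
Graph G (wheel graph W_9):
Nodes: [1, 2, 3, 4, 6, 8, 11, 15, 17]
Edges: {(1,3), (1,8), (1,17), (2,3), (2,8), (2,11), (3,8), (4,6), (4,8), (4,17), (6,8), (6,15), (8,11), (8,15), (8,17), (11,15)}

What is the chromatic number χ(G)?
χ(G) = 3

Clique number ω(G) = 3 (lower bound: χ ≥ ω).
The clique on [1, 8, 17] has size 3, forcing χ ≥ 3, and the coloring below uses 3 colors, so χ(G) = 3.
A valid 3-coloring: color 1: [8]; color 2: [1, 2, 4, 15]; color 3: [3, 6, 11, 17].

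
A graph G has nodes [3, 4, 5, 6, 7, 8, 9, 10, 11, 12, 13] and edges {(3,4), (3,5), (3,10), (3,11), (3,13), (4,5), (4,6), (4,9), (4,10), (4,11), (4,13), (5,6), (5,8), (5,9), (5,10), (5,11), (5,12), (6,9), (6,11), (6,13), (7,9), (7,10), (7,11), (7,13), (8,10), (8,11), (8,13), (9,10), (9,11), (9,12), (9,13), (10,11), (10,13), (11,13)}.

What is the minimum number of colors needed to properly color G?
χ(G) = 5

Clique number ω(G) = 5 (lower bound: χ ≥ ω).
The clique on [4, 9, 10, 11, 13] has size 5, forcing χ ≥ 5, and the coloring below uses 5 colors, so χ(G) = 5.
A valid 5-coloring: color 1: [11, 12]; color 2: [5, 13]; color 3: [6, 10]; color 4: [3, 8, 9]; color 5: [4, 7].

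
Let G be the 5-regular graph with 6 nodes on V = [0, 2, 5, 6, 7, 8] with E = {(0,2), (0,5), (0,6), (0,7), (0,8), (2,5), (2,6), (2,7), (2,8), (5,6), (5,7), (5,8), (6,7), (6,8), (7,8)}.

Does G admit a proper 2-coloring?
The clique on vertices [0, 2, 5, 6, 7, 8] has size 6 > 2, so it alone needs 6 colors.

No, G is not 2-colorable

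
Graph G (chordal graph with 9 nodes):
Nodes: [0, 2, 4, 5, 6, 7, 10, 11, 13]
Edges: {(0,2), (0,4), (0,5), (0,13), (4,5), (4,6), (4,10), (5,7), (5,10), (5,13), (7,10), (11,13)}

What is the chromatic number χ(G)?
χ(G) = 3

Clique number ω(G) = 3 (lower bound: χ ≥ ω).
The clique on [0, 4, 5] has size 3, forcing χ ≥ 3, and the coloring below uses 3 colors, so χ(G) = 3.
A valid 3-coloring: color 1: [2, 5, 6, 11]; color 2: [4, 7, 13]; color 3: [0, 10].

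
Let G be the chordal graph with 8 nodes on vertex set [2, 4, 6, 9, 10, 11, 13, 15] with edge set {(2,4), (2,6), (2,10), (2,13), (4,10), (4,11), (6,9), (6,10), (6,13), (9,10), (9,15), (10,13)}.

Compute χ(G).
χ(G) = 4

Clique number ω(G) = 4 (lower bound: χ ≥ ω).
The clique on [2, 6, 10, 13] has size 4, forcing χ ≥ 4, and the coloring below uses 4 colors, so χ(G) = 4.
A valid 4-coloring: color 1: [10, 11, 15]; color 2: [4, 6]; color 3: [2, 9]; color 4: [13].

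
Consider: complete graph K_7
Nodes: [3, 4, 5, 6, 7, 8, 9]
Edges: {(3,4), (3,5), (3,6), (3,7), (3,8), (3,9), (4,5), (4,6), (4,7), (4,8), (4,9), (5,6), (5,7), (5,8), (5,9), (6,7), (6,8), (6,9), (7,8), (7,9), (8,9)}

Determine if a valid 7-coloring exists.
Yes, G is 7-colorable

A valid 7-coloring: color 1: [4]; color 2: [5]; color 3: [7]; color 4: [6]; color 5: [3]; color 6: [9]; color 7: [8].
(χ(G) = 7 ≤ 7.)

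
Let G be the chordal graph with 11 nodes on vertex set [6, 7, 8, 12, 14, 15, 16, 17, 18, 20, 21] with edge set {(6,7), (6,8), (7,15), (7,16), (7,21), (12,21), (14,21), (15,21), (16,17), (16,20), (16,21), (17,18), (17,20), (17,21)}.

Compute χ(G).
χ(G) = 3

Clique number ω(G) = 3 (lower bound: χ ≥ ω).
The clique on [16, 17, 20] has size 3, forcing χ ≥ 3, and the coloring below uses 3 colors, so χ(G) = 3.
A valid 3-coloring: color 1: [6, 18, 20, 21]; color 2: [8, 12, 14, 15, 16]; color 3: [7, 17].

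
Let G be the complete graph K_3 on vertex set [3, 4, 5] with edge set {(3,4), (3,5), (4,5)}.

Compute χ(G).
χ(G) = 3

Clique number ω(G) = 3 (lower bound: χ ≥ ω).
The clique on [3, 4, 5] has size 3, forcing χ ≥ 3, and the coloring below uses 3 colors, so χ(G) = 3.
A valid 3-coloring: color 1: [4]; color 2: [5]; color 3: [3].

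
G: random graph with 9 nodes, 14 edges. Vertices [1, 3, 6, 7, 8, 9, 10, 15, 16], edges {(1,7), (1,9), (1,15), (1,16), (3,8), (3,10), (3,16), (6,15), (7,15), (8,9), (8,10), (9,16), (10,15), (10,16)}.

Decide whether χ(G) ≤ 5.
A valid 5-coloring: color 1: [8, 15, 16]; color 2: [1, 6, 10]; color 3: [3, 7, 9].
(χ(G) = 3 ≤ 5.)

Yes, G is 5-colorable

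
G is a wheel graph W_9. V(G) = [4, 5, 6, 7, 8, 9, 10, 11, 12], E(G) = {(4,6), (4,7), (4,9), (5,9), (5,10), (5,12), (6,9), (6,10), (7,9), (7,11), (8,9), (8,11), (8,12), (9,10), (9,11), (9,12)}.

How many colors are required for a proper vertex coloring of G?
χ(G) = 3

Clique number ω(G) = 3 (lower bound: χ ≥ ω).
The clique on [4, 6, 9] has size 3, forcing χ ≥ 3, and the coloring below uses 3 colors, so χ(G) = 3.
A valid 3-coloring: color 1: [9]; color 2: [4, 10, 11, 12]; color 3: [5, 6, 7, 8].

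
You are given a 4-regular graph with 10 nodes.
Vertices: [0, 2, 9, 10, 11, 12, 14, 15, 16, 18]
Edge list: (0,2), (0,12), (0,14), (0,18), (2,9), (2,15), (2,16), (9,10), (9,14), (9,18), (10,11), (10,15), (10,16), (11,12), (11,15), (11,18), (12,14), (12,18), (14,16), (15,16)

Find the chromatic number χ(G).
Clique number ω(G) = 3 (lower bound: χ ≥ ω).
The clique on [0, 12, 18] has size 3, forcing χ ≥ 3, and the coloring below uses 3 colors, so χ(G) = 3.
A valid 3-coloring: color 1: [0, 9, 11, 16]; color 2: [2, 10, 12]; color 3: [14, 15, 18].

χ(G) = 3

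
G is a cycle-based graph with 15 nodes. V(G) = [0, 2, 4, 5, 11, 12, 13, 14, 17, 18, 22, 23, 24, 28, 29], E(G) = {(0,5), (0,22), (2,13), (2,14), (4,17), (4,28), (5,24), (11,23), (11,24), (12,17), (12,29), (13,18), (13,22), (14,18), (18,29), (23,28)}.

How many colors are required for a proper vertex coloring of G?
χ(G) = 3

Clique number ω(G) = 2 (lower bound: χ ≥ ω).
Odd cycle [22, 13, 18, 29, 12, 17, 4, 28, 23, 11, 24, 5, 0] needs 3 colors (χ ≥ 3).
The coloring below uses 3 colors, so χ(G) = 3.
A valid 3-coloring: color 1: [0, 11, 13, 14, 17, 28, 29]; color 2: [2, 4, 5, 12, 18, 22, 23]; color 3: [24].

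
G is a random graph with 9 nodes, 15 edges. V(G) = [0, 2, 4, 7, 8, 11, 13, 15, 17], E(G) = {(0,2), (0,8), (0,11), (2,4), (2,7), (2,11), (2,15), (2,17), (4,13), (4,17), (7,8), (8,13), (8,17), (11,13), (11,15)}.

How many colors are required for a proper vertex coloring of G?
χ(G) = 3

Clique number ω(G) = 3 (lower bound: χ ≥ ω).
The clique on [2, 4, 17] has size 3, forcing χ ≥ 3, and the coloring below uses 3 colors, so χ(G) = 3.
A valid 3-coloring: color 1: [2, 8]; color 2: [4, 7, 11]; color 3: [0, 13, 15, 17].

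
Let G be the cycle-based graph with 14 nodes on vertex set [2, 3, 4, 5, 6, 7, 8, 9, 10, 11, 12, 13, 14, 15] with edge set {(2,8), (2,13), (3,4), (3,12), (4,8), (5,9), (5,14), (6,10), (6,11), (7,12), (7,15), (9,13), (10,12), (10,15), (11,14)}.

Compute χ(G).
χ(G) = 2

Clique number ω(G) = 2 (lower bound: χ ≥ ω).
The graph is bipartite (no odd cycle), so 2 colors suffice: χ(G) = 2.
A valid 2-coloring: color 1: [2, 4, 6, 9, 12, 14, 15]; color 2: [3, 5, 7, 8, 10, 11, 13].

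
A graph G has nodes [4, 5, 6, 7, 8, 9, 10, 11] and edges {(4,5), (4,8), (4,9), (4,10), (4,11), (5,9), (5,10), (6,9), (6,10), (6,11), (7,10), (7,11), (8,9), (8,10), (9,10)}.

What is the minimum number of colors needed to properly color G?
Clique number ω(G) = 4 (lower bound: χ ≥ ω).
The clique on [4, 8, 9, 10] has size 4, forcing χ ≥ 4, and the coloring below uses 4 colors, so χ(G) = 4.
A valid 4-coloring: color 1: [10, 11]; color 2: [7, 9]; color 3: [4, 6]; color 4: [5, 8].

χ(G) = 4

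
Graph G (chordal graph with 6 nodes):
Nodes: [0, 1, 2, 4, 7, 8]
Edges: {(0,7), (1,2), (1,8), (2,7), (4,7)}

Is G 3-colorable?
A valid 3-coloring: color 1: [1, 7]; color 2: [0, 2, 4, 8].
(χ(G) = 2 ≤ 3.)

Yes, G is 3-colorable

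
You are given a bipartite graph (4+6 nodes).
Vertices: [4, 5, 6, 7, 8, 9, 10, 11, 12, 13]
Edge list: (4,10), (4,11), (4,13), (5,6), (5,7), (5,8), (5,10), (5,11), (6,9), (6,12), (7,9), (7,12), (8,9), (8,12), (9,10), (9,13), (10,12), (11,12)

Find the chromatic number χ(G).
χ(G) = 2

Clique number ω(G) = 2 (lower bound: χ ≥ ω).
The graph is bipartite (no odd cycle), so 2 colors suffice: χ(G) = 2.
A valid 2-coloring: color 1: [4, 5, 9, 12]; color 2: [6, 7, 8, 10, 11, 13].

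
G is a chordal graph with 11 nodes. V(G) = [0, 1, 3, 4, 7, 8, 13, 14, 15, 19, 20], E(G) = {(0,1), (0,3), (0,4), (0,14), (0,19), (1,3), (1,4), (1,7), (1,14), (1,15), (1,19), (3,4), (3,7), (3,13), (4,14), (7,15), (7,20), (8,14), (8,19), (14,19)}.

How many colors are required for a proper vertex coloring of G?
χ(G) = 4

Clique number ω(G) = 4 (lower bound: χ ≥ ω).
The clique on [0, 1, 14, 19] has size 4, forcing χ ≥ 4, and the coloring below uses 4 colors, so χ(G) = 4.
A valid 4-coloring: color 1: [1, 8, 13, 20]; color 2: [0, 7]; color 3: [3, 14, 15]; color 4: [4, 19].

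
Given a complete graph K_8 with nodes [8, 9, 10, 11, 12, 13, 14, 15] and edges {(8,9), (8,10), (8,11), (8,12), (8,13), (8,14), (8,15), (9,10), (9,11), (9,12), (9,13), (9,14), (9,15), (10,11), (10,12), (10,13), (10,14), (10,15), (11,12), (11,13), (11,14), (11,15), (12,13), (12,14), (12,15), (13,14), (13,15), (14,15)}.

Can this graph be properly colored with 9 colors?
A valid 9-coloring: color 1: [15]; color 2: [12]; color 3: [10]; color 4: [11]; color 5: [14]; color 6: [9]; color 7: [13]; color 8: [8].
(χ(G) = 8 ≤ 9.)

Yes, G is 9-colorable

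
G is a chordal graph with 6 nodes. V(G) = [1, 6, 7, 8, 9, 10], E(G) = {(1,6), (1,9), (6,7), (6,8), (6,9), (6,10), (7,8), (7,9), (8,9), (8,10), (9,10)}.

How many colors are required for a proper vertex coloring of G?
χ(G) = 4

Clique number ω(G) = 4 (lower bound: χ ≥ ω).
The clique on [6, 8, 9, 10] has size 4, forcing χ ≥ 4, and the coloring below uses 4 colors, so χ(G) = 4.
A valid 4-coloring: color 1: [9]; color 2: [6]; color 3: [1, 8]; color 4: [7, 10].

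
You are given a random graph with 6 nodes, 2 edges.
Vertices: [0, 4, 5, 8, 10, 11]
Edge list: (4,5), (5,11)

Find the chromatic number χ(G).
Clique number ω(G) = 2 (lower bound: χ ≥ ω).
The graph is bipartite (no odd cycle), so 2 colors suffice: χ(G) = 2.
A valid 2-coloring: color 1: [0, 5, 8, 10]; color 2: [4, 11].

χ(G) = 2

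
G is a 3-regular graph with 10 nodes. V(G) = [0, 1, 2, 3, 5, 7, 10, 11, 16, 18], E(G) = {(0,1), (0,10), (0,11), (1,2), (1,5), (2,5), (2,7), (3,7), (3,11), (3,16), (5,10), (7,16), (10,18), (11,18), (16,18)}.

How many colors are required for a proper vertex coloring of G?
χ(G) = 3

Clique number ω(G) = 3 (lower bound: χ ≥ ω).
The clique on [1, 2, 5] has size 3, forcing χ ≥ 3, and the coloring below uses 3 colors, so χ(G) = 3.
A valid 3-coloring: color 1: [0, 2, 3, 18]; color 2: [5, 11, 16]; color 3: [1, 7, 10].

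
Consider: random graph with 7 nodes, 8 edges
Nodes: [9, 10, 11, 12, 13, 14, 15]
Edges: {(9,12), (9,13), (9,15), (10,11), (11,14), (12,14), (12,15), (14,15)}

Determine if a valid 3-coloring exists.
Yes, G is 3-colorable

A valid 3-coloring: color 1: [9, 10, 14]; color 2: [11, 12, 13]; color 3: [15].
(χ(G) = 3 ≤ 3.)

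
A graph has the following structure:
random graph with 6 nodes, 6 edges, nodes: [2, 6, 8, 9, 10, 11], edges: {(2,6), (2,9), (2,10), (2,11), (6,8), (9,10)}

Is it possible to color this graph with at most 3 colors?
Yes, G is 3-colorable

A valid 3-coloring: color 1: [2, 8]; color 2: [6, 9, 11]; color 3: [10].
(χ(G) = 3 ≤ 3.)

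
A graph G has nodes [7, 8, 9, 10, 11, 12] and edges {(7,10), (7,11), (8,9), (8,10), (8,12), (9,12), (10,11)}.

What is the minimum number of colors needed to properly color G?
Clique number ω(G) = 3 (lower bound: χ ≥ ω).
The clique on [8, 9, 12] has size 3, forcing χ ≥ 3, and the coloring below uses 3 colors, so χ(G) = 3.
A valid 3-coloring: color 1: [9, 10]; color 2: [7, 8]; color 3: [11, 12].

χ(G) = 3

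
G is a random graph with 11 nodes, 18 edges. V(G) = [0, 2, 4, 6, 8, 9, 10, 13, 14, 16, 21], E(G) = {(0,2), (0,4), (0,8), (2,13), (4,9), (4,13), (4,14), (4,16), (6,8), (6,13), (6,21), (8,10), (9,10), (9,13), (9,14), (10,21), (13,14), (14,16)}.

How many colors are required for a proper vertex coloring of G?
Clique number ω(G) = 4 (lower bound: χ ≥ ω).
The clique on [4, 9, 13, 14] has size 4, forcing χ ≥ 4, and the coloring below uses 4 colors, so χ(G) = 4.
A valid 4-coloring: color 1: [0, 10, 13, 16]; color 2: [2, 4, 6]; color 3: [8, 14, 21]; color 4: [9].

χ(G) = 4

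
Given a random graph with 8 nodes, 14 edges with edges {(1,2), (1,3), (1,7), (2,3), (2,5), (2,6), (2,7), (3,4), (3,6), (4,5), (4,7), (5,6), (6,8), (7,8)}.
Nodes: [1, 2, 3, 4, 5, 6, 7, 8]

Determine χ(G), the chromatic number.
χ(G) = 3

Clique number ω(G) = 3 (lower bound: χ ≥ ω).
The clique on [1, 2, 3] has size 3, forcing χ ≥ 3, and the coloring below uses 3 colors, so χ(G) = 3.
A valid 3-coloring: color 1: [2, 4, 8]; color 2: [1, 6]; color 3: [3, 5, 7].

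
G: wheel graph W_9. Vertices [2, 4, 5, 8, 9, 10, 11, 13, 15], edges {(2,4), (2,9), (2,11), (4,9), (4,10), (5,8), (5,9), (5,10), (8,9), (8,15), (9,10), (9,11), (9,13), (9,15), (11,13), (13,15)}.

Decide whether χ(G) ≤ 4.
A valid 4-coloring: color 1: [9]; color 2: [4, 5, 11, 15]; color 3: [2, 8, 10, 13].
(χ(G) = 3 ≤ 4.)

Yes, G is 4-colorable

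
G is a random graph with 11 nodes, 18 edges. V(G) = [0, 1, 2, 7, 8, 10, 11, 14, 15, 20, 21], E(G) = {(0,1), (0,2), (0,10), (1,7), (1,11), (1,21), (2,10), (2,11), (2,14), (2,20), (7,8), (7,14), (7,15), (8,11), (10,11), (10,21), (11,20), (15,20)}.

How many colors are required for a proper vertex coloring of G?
χ(G) = 3

Clique number ω(G) = 3 (lower bound: χ ≥ ω).
The clique on [0, 2, 10] has size 3, forcing χ ≥ 3, and the coloring below uses 3 colors, so χ(G) = 3.
A valid 3-coloring: color 1: [1, 2, 8, 15]; color 2: [0, 7, 11, 21]; color 3: [10, 14, 20].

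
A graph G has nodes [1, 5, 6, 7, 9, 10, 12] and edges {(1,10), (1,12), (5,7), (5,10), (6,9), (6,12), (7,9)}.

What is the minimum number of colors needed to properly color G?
χ(G) = 3

Clique number ω(G) = 2 (lower bound: χ ≥ ω).
Odd cycle [6, 9, 7, 5, 10, 1, 12] needs 3 colors (χ ≥ 3).
The coloring below uses 3 colors, so χ(G) = 3.
A valid 3-coloring: color 1: [1, 5, 9]; color 2: [7, 10, 12]; color 3: [6].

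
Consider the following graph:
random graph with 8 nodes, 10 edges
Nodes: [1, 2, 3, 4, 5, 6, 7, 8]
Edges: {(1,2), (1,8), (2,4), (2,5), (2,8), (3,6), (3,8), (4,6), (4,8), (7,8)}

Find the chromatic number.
χ(G) = 3

Clique number ω(G) = 3 (lower bound: χ ≥ ω).
The clique on [1, 2, 8] has size 3, forcing χ ≥ 3, and the coloring below uses 3 colors, so χ(G) = 3.
A valid 3-coloring: color 1: [5, 6, 8]; color 2: [2, 3, 7]; color 3: [1, 4].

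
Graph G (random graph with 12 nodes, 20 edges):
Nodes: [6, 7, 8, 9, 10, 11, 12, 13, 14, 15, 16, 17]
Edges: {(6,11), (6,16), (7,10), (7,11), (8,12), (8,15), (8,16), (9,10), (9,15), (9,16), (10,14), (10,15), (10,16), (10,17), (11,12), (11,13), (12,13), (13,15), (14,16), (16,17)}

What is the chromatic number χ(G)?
Clique number ω(G) = 3 (lower bound: χ ≥ ω).
The clique on [9, 10, 16] has size 3, forcing χ ≥ 3, and the coloring below uses 3 colors, so χ(G) = 3.
A valid 3-coloring: color 1: [6, 8, 10, 13]; color 2: [11, 15, 16]; color 3: [7, 9, 12, 14, 17].

χ(G) = 3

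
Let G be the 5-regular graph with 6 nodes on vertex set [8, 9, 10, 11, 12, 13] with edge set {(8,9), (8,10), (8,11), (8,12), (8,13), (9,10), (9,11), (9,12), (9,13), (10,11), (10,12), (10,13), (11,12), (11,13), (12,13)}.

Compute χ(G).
Clique number ω(G) = 6 (lower bound: χ ≥ ω).
The clique on [8, 9, 10, 11, 12, 13] has size 6, forcing χ ≥ 6, and the coloring below uses 6 colors, so χ(G) = 6.
A valid 6-coloring: color 1: [8]; color 2: [11]; color 3: [13]; color 4: [10]; color 5: [12]; color 6: [9].

χ(G) = 6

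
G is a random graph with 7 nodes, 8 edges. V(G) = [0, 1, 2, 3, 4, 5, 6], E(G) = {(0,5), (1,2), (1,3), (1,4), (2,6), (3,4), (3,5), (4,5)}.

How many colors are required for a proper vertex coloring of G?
χ(G) = 3

Clique number ω(G) = 3 (lower bound: χ ≥ ω).
The clique on [1, 3, 4] has size 3, forcing χ ≥ 3, and the coloring below uses 3 colors, so χ(G) = 3.
A valid 3-coloring: color 1: [1, 5, 6]; color 2: [0, 2, 3]; color 3: [4].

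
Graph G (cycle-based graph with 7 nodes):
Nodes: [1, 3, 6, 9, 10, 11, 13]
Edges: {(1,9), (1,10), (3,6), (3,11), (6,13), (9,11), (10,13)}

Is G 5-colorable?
A valid 5-coloring: color 1: [3, 9, 10]; color 2: [1, 11, 13]; color 3: [6].
(χ(G) = 3 ≤ 5.)

Yes, G is 5-colorable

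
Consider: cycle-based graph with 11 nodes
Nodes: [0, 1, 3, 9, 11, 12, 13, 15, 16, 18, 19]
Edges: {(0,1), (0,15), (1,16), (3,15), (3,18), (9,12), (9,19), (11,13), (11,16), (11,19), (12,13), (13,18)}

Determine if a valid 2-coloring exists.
No, G is not 2-colorable

Odd cycle [9, 19, 11, 13, 12] needs 3 colors (χ ≥ 3).
Hence χ(G) ≥ 3 > 2, so no proper 2-coloring exists.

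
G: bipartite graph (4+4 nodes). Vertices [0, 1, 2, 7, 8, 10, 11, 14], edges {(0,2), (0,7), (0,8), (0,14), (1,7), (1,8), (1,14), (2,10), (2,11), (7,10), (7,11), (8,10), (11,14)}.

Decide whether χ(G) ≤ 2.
A valid 2-coloring: color 1: [0, 1, 10, 11]; color 2: [2, 7, 8, 14].
(χ(G) = 2 ≤ 2.)

Yes, G is 2-colorable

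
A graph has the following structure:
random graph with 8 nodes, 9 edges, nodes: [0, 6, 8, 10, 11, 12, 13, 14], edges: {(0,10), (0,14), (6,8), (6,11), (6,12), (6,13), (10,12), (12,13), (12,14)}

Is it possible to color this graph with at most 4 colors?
Yes, G is 4-colorable

A valid 4-coloring: color 1: [0, 8, 11, 12]; color 2: [6, 10, 14]; color 3: [13].
(χ(G) = 3 ≤ 4.)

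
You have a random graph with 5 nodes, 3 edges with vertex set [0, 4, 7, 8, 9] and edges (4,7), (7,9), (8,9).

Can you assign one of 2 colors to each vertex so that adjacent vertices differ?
Yes, G is 2-colorable

A valid 2-coloring: color 1: [0, 7, 8]; color 2: [4, 9].
(χ(G) = 2 ≤ 2.)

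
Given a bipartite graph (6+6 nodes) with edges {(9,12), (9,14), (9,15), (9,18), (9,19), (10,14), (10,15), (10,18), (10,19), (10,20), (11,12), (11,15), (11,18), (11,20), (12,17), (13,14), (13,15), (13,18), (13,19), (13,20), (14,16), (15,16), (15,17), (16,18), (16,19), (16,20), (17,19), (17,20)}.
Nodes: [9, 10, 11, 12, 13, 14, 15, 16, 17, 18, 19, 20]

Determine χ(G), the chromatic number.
Clique number ω(G) = 2 (lower bound: χ ≥ ω).
The graph is bipartite (no odd cycle), so 2 colors suffice: χ(G) = 2.
A valid 2-coloring: color 1: [12, 14, 15, 18, 19, 20]; color 2: [9, 10, 11, 13, 16, 17].

χ(G) = 2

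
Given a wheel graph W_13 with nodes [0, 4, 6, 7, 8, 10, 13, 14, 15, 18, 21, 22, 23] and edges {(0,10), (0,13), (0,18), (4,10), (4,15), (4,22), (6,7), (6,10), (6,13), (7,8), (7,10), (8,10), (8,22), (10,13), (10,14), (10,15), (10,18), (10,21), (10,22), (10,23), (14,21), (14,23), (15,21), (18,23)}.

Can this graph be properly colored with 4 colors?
Yes, G is 4-colorable

A valid 4-coloring: color 1: [10]; color 2: [7, 13, 14, 15, 18, 22]; color 3: [0, 4, 6, 8, 21, 23].
(χ(G) = 3 ≤ 4.)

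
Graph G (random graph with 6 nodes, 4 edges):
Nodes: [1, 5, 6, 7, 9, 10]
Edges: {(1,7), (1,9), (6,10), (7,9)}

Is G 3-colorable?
A valid 3-coloring: color 1: [1, 5, 10]; color 2: [6, 9]; color 3: [7].
(χ(G) = 3 ≤ 3.)

Yes, G is 3-colorable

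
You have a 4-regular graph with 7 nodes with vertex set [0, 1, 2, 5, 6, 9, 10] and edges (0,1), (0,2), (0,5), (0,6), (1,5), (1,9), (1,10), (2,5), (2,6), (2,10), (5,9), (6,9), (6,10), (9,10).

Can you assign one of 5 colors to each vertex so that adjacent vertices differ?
Yes, G is 5-colorable

A valid 5-coloring: color 1: [5, 6]; color 2: [0, 10]; color 3: [2, 9]; color 4: [1].
(χ(G) = 4 ≤ 5.)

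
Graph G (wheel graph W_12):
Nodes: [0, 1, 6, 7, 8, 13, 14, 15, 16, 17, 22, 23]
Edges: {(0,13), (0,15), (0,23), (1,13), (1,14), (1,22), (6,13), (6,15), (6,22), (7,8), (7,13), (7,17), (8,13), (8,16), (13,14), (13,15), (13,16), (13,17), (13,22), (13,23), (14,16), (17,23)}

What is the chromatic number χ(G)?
χ(G) = 4

Clique number ω(G) = 3 (lower bound: χ ≥ ω).
Odd cycle [8, 7, 17, 23, 0, 15, 6, 22, 1, 14, 16] needs 3 colors (χ ≥ 3).
Vertex 13 is adjacent to every vertex of [0, 1, 6, 7, 8, 14, 15, 16, 17, 22, 23], which already need 3 colors among themselves, so 13 needs a new color (χ ≥ 4).
The coloring below uses 4 colors, so χ(G) = 4.
A valid 4-coloring: color 1: [13]; color 2: [0, 6, 8, 14, 17]; color 3: [7, 15, 16, 22, 23]; color 4: [1].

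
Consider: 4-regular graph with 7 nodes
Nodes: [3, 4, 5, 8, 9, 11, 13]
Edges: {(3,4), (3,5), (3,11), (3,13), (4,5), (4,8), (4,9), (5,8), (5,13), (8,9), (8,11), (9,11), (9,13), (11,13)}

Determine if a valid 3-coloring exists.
No, G is not 3-colorable

Suppose a proper 3-coloring c exists. The clique [3, 4, 5] takes 3 distinct colors; by symmetry let c(3) = 1, c(4) = 2, c(5) = 3.
- Vertex 8: neighbors [4, 5] already have colors [2, 3] ⇒ c(8) = 1.
- Vertex 9: neighbors [8, 4] already have colors [1, 2] ⇒ c(9) = 3.
- Vertex 11: neighbors [3, 9] already have colors [1, 3] ⇒ c(11) = 2.
- Vertex 13: neighbors [3, 11, 5] already have colors [1, 2, 3] — all 3 colors blocked. Contradiction.
The forced assignments end in a contradiction, so G has no proper 3-coloring (χ ≥ 4).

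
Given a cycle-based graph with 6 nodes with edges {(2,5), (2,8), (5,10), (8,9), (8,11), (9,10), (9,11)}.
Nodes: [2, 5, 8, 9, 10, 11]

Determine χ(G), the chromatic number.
χ(G) = 3

Clique number ω(G) = 3 (lower bound: χ ≥ ω).
The clique on [8, 9, 11] has size 3, forcing χ ≥ 3, and the coloring below uses 3 colors, so χ(G) = 3.
A valid 3-coloring: color 1: [5, 8]; color 2: [2, 9]; color 3: [10, 11].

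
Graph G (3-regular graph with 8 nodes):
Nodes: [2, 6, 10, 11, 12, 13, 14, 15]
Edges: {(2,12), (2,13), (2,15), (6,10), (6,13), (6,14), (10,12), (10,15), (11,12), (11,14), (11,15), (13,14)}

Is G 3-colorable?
Yes, G is 3-colorable

A valid 3-coloring: color 1: [2, 10, 14]; color 2: [6, 12, 15]; color 3: [11, 13].
(χ(G) = 3 ≤ 3.)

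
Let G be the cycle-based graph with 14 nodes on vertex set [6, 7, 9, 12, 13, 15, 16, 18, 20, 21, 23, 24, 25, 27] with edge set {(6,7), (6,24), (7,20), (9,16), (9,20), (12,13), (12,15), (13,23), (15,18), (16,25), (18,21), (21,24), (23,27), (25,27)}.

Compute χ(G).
χ(G) = 2

Clique number ω(G) = 2 (lower bound: χ ≥ ω).
The graph is bipartite (no odd cycle), so 2 colors suffice: χ(G) = 2.
A valid 2-coloring: color 1: [7, 9, 12, 18, 23, 24, 25]; color 2: [6, 13, 15, 16, 20, 21, 27].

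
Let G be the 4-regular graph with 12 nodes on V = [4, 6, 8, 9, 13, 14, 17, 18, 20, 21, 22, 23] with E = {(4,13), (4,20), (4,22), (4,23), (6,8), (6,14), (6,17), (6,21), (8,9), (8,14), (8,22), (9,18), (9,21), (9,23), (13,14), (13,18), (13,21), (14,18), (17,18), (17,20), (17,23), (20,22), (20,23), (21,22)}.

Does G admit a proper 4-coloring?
Yes, G is 4-colorable

A valid 4-coloring: color 1: [4, 9, 14, 17]; color 2: [8, 18, 20, 21]; color 3: [6, 13, 22, 23].
(χ(G) = 3 ≤ 4.)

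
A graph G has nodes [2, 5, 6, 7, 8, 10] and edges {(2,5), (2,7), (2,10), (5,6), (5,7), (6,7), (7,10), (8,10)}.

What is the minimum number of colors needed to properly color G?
Clique number ω(G) = 3 (lower bound: χ ≥ ω).
The clique on [2, 7, 10] has size 3, forcing χ ≥ 3, and the coloring below uses 3 colors, so χ(G) = 3.
A valid 3-coloring: color 1: [7, 8]; color 2: [2, 6]; color 3: [5, 10].

χ(G) = 3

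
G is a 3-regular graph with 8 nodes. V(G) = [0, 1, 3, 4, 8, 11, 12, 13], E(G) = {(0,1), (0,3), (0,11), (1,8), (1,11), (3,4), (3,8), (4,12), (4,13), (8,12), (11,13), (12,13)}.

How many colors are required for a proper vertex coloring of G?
Clique number ω(G) = 3 (lower bound: χ ≥ ω).
The clique on [0, 1, 11] has size 3, forcing χ ≥ 3, and the coloring below uses 3 colors, so χ(G) = 3.
A valid 3-coloring: color 1: [1, 3, 13]; color 2: [0, 4, 8]; color 3: [11, 12].

χ(G) = 3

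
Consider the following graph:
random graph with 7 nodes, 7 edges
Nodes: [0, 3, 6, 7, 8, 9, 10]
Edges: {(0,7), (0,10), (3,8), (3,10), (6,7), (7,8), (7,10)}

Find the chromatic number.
Clique number ω(G) = 3 (lower bound: χ ≥ ω).
The clique on [0, 7, 10] has size 3, forcing χ ≥ 3, and the coloring below uses 3 colors, so χ(G) = 3.
A valid 3-coloring: color 1: [3, 7, 9]; color 2: [6, 8, 10]; color 3: [0].

χ(G) = 3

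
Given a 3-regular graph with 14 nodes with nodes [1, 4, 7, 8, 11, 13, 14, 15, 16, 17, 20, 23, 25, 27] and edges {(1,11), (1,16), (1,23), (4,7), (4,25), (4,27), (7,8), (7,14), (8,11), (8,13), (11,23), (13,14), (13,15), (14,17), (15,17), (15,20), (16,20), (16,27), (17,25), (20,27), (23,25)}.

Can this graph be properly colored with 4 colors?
A valid 4-coloring: color 1: [4, 8, 14, 15, 16, 23]; color 2: [1, 7, 13, 20, 25]; color 3: [11, 17, 27].
(χ(G) = 3 ≤ 4.)

Yes, G is 4-colorable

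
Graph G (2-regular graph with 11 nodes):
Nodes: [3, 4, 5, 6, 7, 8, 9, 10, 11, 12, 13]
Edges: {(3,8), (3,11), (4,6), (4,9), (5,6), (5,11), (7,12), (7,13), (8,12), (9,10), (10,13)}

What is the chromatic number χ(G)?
χ(G) = 3

Clique number ω(G) = 2 (lower bound: χ ≥ ω).
Odd cycle [12, 7, 13, 10, 9, 4, 6, 5, 11, 3, 8] needs 3 colors (χ ≥ 3).
The coloring below uses 3 colors, so χ(G) = 3.
A valid 3-coloring: color 1: [3, 4, 5, 12, 13]; color 2: [6, 7, 8, 10, 11]; color 3: [9].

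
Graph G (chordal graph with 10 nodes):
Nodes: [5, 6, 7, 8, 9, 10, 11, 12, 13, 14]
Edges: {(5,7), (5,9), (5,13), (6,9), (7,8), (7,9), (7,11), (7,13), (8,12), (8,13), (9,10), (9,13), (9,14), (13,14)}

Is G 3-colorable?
No, G is not 3-colorable

The clique on vertices [5, 7, 9, 13] has size 4 > 3, so it alone needs 4 colors.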